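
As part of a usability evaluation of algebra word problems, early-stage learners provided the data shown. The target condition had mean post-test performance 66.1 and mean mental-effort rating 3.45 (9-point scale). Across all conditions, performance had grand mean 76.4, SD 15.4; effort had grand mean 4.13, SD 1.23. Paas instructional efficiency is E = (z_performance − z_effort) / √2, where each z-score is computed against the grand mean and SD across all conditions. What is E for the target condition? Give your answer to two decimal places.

z_performance = (66.1 − 76.4) / 15.4 = -10.3000 / 15.4 = -0.6688.
z_effort = (3.45 − 4.13) / 1.23 = -0.6800 / 1.23 = -0.5528.
z_P − z_E = -0.6688 − (-0.5528) = -0.1160.
E = -0.1160 / √2 = -0.1160 / 1.41421 = -0.0820 ≈ -0.08.

-0.08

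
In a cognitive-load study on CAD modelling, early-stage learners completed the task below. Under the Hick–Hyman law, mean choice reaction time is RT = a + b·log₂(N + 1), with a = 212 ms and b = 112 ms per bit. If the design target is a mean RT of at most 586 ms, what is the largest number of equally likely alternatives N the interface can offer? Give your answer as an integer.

9

Set 212 + 112·log₂(N + 1) ≤ 586.
log₂(N + 1) ≤ (586 − 212) / 112 = 3.3393.
N + 1 ≤ 2^3.3393 = 10.1211.
N ≤ 9.1211, so the largest integer N is 9.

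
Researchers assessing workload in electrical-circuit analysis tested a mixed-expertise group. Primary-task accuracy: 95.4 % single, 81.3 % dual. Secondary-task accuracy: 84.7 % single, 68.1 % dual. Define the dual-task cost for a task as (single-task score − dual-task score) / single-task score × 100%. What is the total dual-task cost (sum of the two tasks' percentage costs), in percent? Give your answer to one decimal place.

Primary cost = (95.4 − 81.3) / 95.4 × 100% = 14.7799%.
Secondary cost = (84.7 − 68.1) / 84.7 × 100% = 19.5986%.
Total = 14.7799% + 19.5986% = 34.3785% ≈ 34.4%.

34.4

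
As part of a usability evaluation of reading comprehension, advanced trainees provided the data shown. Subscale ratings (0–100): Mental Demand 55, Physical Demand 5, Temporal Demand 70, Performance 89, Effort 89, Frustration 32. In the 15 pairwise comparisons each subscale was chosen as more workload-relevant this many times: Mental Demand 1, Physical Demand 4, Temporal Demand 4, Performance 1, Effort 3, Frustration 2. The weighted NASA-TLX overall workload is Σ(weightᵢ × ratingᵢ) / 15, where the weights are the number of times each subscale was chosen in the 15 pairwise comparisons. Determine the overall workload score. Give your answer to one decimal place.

51.7

The tallies are the weights (they sum to 15).
Weighted sum = 1·55 + 4·5 + 4·70 + 1·89 + 3·89 + 2·32
            = 55 + 20 + 280 + 89 + 267 + 64 = 775.
Overall workload = 775 / 15 = 51.6667 ≈ 51.7.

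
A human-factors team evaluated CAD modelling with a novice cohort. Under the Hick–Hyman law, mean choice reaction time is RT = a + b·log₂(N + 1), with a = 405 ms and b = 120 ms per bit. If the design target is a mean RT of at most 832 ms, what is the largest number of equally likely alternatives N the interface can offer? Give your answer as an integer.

10

Set 405 + 120·log₂(N + 1) ≤ 832.
log₂(N + 1) ≤ (832 − 405) / 120 = 3.5583.
N + 1 ≤ 2^3.5583 = 11.7803.
N ≤ 10.7803, so the largest integer N is 10.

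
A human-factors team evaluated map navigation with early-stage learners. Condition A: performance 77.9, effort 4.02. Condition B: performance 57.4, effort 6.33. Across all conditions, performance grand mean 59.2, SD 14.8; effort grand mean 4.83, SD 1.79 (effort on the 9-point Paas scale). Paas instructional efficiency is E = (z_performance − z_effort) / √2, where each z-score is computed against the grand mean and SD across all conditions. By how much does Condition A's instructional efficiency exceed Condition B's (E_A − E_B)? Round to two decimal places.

1.89

Condition A: z_P = (77.9 − 59.2)/14.8 = 1.2635; z_E = (4.02 − 4.83)/1.79 = -0.4525; E_A = (1.2635 − (-0.4525))/√2 = 1.2134.
Condition B: z_P = (57.4 − 59.2)/14.8 = -0.1216; z_E = (6.33 − 4.83)/1.79 = 0.8380; E_B = (-0.1216 − 0.8380)/√2 = -0.6785.
E_A − E_B = 1.2134 − (-0.6785) = 1.8919 ≈ 1.89.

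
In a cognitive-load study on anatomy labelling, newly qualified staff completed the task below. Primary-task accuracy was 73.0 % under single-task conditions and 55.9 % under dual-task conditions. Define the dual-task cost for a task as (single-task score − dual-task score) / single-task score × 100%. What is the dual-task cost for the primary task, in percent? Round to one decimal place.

Cost = (73.0 − 55.9) / 73.0 × 100%
     = 17.1000 / 73.0 × 100% = 23.4247%.
≈ 23.4%.

23.4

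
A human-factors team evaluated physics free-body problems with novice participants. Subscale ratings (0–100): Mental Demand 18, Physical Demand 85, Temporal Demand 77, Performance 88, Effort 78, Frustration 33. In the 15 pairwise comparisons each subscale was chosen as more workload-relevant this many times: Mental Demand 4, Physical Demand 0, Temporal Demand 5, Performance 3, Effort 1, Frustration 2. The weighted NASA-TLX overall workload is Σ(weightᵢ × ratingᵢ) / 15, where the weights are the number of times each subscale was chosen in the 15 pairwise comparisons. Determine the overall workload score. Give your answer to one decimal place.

The tallies are the weights (they sum to 15).
Weighted sum = 4·18 + 0·85 + 5·77 + 3·88 + 1·78 + 2·33
            = 72 + 0 + 385 + 264 + 78 + 66 = 865.
Overall workload = 865 / 15 = 57.6667 ≈ 57.7.

57.7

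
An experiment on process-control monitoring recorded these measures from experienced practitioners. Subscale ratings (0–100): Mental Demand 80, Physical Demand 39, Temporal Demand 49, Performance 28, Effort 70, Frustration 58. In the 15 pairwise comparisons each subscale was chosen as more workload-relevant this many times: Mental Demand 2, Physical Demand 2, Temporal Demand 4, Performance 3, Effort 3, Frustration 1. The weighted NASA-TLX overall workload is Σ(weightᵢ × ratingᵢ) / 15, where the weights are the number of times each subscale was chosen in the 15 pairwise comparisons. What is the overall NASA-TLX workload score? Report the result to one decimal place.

52.4

The tallies are the weights (they sum to 15).
Weighted sum = 2·80 + 2·39 + 4·49 + 3·28 + 3·70 + 1·58
            = 160 + 78 + 196 + 84 + 210 + 58 = 786.
Overall workload = 786 / 15 = 52.4000 ≈ 52.4.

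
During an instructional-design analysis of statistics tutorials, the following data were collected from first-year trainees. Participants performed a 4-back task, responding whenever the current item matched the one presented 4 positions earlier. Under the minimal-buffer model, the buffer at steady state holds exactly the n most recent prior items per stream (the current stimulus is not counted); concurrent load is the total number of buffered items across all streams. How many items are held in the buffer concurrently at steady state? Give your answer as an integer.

The buffer holds the 4 most recent prior items.
Steady-state concurrent load = 4 items.

4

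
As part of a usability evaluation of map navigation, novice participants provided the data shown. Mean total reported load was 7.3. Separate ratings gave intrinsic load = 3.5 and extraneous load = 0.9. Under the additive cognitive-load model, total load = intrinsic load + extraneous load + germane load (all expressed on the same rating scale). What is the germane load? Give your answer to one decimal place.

germane load = total − intrinsic − extraneous
             = 7.3 − 3.5 − 0.9 = 2.9.

2.9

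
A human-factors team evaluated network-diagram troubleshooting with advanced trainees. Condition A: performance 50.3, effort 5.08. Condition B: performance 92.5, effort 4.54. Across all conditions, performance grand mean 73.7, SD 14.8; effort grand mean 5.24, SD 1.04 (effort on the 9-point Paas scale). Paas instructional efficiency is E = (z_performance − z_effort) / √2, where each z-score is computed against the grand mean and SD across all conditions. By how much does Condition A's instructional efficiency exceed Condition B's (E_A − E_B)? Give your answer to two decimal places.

-2.38

Condition A: z_P = (50.3 − 73.7)/14.8 = -1.5811; z_E = (5.08 − 5.24)/1.04 = -0.1538; E_A = (-1.5811 − (-0.1538))/√2 = -1.0093.
Condition B: z_P = (92.5 − 73.7)/14.8 = 1.2703; z_E = (4.54 − 5.24)/1.04 = -0.6731; E_B = (1.2703 − (-0.6731))/√2 = 1.3742.
E_A − E_B = -1.0093 − 1.3742 = -2.3835 ≈ -2.38.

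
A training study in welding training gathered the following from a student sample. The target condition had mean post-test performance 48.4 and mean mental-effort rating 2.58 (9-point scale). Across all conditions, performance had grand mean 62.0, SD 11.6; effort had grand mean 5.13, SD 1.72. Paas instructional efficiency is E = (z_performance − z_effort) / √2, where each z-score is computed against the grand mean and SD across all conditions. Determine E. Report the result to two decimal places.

0.22

z_performance = (48.4 − 62.0) / 11.6 = -13.6000 / 11.6 = -1.1724.
z_effort = (2.58 − 5.13) / 1.72 = -2.5500 / 1.72 = -1.4826.
z_P − z_E = -1.1724 − (-1.4826) = 0.3102.
E = 0.3102 / √2 = 0.3102 / 1.41421 = 0.2193 ≈ 0.22.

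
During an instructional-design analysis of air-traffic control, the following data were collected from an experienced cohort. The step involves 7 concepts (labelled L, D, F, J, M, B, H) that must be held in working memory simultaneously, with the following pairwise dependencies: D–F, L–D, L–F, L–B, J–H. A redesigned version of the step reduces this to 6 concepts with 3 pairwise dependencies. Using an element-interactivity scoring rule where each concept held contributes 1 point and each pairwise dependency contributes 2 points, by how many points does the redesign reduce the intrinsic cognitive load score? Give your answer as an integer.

Original: 7 × 1 + 5 × 2 = 7 + 10 = 17.
Redesigned: 6 × 1 + 3 × 2 = 6 + 6 = 12.
Reduction = 17 − 12 = 5.

5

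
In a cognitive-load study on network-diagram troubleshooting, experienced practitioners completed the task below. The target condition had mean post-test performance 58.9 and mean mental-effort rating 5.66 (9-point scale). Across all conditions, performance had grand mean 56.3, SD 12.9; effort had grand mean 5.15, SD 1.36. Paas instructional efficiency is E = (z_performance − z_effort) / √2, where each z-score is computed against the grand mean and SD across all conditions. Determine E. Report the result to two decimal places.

z_performance = (58.9 − 56.3) / 12.9 = 2.6000 / 12.9 = 0.2016.
z_effort = (5.66 − 5.15) / 1.36 = 0.5100 / 1.36 = 0.3750.
z_P − z_E = 0.2016 − 0.3750 = -0.1734.
E = -0.1734 / √2 = -0.1734 / 1.41421 = -0.1226 ≈ -0.12.

-0.12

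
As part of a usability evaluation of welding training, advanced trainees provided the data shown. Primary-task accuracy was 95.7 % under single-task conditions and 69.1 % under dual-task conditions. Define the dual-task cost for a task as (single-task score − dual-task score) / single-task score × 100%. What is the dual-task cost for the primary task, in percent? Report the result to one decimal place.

Cost = (95.7 − 69.1) / 95.7 × 100%
     = 26.6000 / 95.7 × 100% = 27.7952%.
≈ 27.8%.

27.8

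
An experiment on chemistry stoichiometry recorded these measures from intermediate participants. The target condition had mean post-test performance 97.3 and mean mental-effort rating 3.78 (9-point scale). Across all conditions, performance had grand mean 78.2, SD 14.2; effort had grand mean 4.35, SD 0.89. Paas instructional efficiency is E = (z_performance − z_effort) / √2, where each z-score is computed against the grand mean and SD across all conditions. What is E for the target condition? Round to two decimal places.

z_performance = (97.3 − 78.2) / 14.2 = 19.1000 / 14.2 = 1.3451.
z_effort = (3.78 − 4.35) / 0.89 = -0.5700 / 0.89 = -0.6404.
z_P − z_E = 1.3451 − (-0.6404) = 1.9855.
E = 1.9855 / √2 = 1.9855 / 1.41421 = 1.4040 ≈ 1.40.

1.40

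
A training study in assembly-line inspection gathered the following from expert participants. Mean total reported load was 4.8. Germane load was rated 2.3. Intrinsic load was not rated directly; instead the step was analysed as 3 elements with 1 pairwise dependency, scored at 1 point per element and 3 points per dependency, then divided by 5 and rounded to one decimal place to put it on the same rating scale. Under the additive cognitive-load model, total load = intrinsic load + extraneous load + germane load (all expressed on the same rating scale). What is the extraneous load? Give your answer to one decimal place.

Intrinsic (element-interactivity): (3 × 1 + 1 × 3) / 5 = 6 / 5 = 1.2000 → 1.2.
extraneous load = total − intrinsic − germane
             = 4.8 − 1.2 − 2.3 = 1.3.

1.3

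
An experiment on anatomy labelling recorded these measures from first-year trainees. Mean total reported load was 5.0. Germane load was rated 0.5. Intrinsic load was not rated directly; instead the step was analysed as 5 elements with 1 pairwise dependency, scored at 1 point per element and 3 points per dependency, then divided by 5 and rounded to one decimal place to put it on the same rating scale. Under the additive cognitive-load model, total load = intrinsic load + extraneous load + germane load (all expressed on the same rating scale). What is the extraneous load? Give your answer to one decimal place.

2.9

Intrinsic (element-interactivity): (5 × 1 + 1 × 3) / 5 = 8 / 5 = 1.6000 → 1.6.
extraneous load = total − intrinsic − germane
             = 5.0 − 1.6 − 0.5 = 2.9.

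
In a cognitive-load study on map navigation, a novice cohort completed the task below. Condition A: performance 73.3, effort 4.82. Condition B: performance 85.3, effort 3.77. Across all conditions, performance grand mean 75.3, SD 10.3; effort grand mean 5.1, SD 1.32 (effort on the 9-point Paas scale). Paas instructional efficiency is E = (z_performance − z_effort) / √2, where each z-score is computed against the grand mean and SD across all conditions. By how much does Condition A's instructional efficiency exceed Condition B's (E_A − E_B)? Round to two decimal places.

Condition A: z_P = (73.3 − 75.3)/10.3 = -0.1942; z_E = (4.82 − 5.1)/1.32 = -0.2121; E_A = (-0.1942 − (-0.2121))/√2 = 0.0127.
Condition B: z_P = (85.3 − 75.3)/10.3 = 0.9709; z_E = (3.77 − 5.1)/1.32 = -1.0076; E_B = (0.9709 − (-1.0076))/√2 = 1.3990.
E_A − E_B = 0.0127 − 1.3990 = -1.3863 ≈ -1.39.

-1.39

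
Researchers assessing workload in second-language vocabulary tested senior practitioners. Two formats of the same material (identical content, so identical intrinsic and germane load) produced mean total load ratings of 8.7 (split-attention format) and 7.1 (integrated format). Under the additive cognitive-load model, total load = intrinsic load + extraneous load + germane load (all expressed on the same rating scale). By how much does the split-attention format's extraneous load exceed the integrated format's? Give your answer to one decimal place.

1.6

Intrinsic and germane load are equal across formats, so the difference in total load equals the difference in extraneous load.
Extraneous-load difference = 8.7 − 7.1 = 1.6.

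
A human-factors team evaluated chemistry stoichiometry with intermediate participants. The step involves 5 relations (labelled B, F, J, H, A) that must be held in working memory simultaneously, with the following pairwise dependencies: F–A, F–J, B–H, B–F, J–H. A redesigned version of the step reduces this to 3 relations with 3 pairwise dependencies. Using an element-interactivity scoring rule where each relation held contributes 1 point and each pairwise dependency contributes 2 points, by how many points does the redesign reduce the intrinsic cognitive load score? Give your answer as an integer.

6

Original: 5 × 1 + 5 × 2 = 5 + 10 = 15.
Redesigned: 3 × 1 + 3 × 2 = 3 + 6 = 9.
Reduction = 15 − 9 = 6.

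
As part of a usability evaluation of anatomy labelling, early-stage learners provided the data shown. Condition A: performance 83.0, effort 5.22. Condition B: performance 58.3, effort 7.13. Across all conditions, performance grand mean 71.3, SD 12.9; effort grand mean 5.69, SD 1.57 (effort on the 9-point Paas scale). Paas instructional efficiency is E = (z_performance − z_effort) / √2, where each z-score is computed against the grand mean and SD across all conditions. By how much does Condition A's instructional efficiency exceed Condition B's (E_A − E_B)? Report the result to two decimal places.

2.21

Condition A: z_P = (83.0 − 71.3)/12.9 = 0.9070; z_E = (5.22 − 5.69)/1.57 = -0.2994; E_A = (0.9070 − (-0.2994))/√2 = 0.8531.
Condition B: z_P = (58.3 − 71.3)/12.9 = -1.0078; z_E = (7.13 − 5.69)/1.57 = 0.9172; E_B = (-1.0078 − 0.9172)/√2 = -1.3612.
E_A − E_B = 0.8531 − (-1.3612) = 2.2143 ≈ 2.21.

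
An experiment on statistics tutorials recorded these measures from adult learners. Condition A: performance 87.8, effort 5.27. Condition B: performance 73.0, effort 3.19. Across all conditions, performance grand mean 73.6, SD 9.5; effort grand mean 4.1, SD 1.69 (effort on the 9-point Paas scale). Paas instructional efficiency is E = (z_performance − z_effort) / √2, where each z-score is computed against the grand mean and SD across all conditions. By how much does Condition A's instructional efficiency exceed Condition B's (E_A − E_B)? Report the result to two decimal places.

Condition A: z_P = (87.8 − 73.6)/9.5 = 1.4947; z_E = (5.27 − 4.1)/1.69 = 0.6923; E_A = (1.4947 − 0.6923)/√2 = 0.5674.
Condition B: z_P = (73.0 − 73.6)/9.5 = -0.0632; z_E = (3.19 − 4.1)/1.69 = -0.5385; E_B = (-0.0632 − (-0.5385))/√2 = 0.3361.
E_A − E_B = 0.5674 − 0.3361 = 0.2313 ≈ 0.23.

0.23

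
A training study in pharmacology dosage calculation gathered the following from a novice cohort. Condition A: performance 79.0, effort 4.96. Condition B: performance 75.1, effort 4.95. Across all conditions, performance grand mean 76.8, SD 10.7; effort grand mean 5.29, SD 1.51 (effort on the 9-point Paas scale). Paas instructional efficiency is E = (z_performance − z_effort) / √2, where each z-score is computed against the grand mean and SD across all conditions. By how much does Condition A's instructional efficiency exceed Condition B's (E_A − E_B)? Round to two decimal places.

Condition A: z_P = (79.0 − 76.8)/10.7 = 0.2056; z_E = (4.96 − 5.29)/1.51 = -0.2185; E_A = (0.2056 − (-0.2185))/√2 = 0.2999.
Condition B: z_P = (75.1 − 76.8)/10.7 = -0.1589; z_E = (4.95 − 5.29)/1.51 = -0.2252; E_B = (-0.1589 − (-0.2252))/√2 = 0.0469.
E_A − E_B = 0.2999 − 0.0469 = 0.2530 ≈ 0.25.

0.25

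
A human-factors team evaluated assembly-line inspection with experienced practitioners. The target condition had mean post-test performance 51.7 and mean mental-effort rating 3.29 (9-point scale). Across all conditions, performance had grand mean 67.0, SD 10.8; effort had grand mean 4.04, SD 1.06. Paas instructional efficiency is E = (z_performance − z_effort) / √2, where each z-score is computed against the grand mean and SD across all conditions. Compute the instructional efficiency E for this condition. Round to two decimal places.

z_performance = (51.7 − 67.0) / 10.8 = -15.3000 / 10.8 = -1.4167.
z_effort = (3.29 − 4.04) / 1.06 = -0.7500 / 1.06 = -0.7075.
z_P − z_E = -1.4167 − (-0.7075) = -0.7092.
E = -0.7092 / √2 = -0.7092 / 1.41421 = -0.5015 ≈ -0.50.

-0.50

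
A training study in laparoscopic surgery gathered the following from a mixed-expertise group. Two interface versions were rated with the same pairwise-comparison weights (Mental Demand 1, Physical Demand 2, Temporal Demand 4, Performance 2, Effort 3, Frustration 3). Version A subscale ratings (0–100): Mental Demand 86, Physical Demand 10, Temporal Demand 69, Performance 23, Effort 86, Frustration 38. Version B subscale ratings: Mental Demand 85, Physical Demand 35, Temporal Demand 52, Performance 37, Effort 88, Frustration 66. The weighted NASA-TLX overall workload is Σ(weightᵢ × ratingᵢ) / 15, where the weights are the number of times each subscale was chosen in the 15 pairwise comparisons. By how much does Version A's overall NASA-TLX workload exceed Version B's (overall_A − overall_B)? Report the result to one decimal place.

-6.6

Version A weighted sum = 1·86 + 2·10 + 4·69 + 2·23 + 3·86 + 3·38 = 86 + 20 + 276 + 46 + 258 + 114 = 800; overall_A = 800/15 = 53.3333.
Version B weighted sum = 1·85 + 2·35 + 4·52 + 2·37 + 3·88 + 3·66 = 85 + 70 + 208 + 74 + 264 + 198 = 899; overall_B = 899/15 = 59.9333.
Difference = 53.3333 − 59.9333 = -6.6000 ≈ -6.6.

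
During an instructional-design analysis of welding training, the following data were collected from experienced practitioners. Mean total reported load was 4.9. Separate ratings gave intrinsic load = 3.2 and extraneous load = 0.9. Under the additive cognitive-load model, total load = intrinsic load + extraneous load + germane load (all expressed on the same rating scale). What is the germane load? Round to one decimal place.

0.8

germane load = total − intrinsic − extraneous
             = 4.9 − 3.2 − 0.9 = 0.8.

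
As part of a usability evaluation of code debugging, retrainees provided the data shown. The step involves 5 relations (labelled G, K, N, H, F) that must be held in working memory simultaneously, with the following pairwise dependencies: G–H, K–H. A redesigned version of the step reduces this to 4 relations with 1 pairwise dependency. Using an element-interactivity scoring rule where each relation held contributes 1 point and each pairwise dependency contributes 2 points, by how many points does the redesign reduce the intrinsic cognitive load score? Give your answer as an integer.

3

Original: 5 × 1 + 2 × 2 = 5 + 4 = 9.
Redesigned: 4 × 1 + 1 × 2 = 4 + 2 = 6.
Reduction = 9 − 6 = 3.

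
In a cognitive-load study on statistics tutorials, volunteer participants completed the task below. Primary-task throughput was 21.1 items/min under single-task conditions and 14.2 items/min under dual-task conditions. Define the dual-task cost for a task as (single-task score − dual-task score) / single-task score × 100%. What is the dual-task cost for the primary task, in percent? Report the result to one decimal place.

32.7

Cost = (21.1 − 14.2) / 21.1 × 100%
     = 6.9000 / 21.1 × 100% = 32.7014%.
≈ 32.7%.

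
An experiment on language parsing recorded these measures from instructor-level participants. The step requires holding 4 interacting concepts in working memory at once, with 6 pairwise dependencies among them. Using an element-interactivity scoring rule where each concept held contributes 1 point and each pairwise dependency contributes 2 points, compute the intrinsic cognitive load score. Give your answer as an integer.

Element contribution: 4 × 1 = 4.
Interaction contribution: 6 × 2 = 12.
Intrinsic load = 4 + 12 = 16.

16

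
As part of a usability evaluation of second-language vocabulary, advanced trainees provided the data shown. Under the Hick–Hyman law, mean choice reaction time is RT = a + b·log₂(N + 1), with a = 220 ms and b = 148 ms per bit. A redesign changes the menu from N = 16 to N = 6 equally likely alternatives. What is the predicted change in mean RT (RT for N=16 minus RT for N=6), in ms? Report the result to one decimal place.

RT(16) = 220 + 148·log₂(17) = 220 + 148·4.0875 = 824.9500 ms.
RT(6) = 220 + 148·log₂(7) = 220 + 148·2.8074 = 635.4952 ms.
Difference = 824.9500 − 635.4952 = 189.4548 ≈ 189.5 ms.

189.5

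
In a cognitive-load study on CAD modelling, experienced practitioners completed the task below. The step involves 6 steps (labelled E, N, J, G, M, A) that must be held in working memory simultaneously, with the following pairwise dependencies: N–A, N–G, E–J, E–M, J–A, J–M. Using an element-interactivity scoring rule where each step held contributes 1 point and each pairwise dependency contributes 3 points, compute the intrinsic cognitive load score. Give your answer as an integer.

Count of steps held simultaneously: 6.
Count of pairwise dependencies listed: 6.
Element contribution: 6 × 1 = 6.
Interaction contribution: 6 × 3 = 18.
Intrinsic load = 6 + 18 = 24.

24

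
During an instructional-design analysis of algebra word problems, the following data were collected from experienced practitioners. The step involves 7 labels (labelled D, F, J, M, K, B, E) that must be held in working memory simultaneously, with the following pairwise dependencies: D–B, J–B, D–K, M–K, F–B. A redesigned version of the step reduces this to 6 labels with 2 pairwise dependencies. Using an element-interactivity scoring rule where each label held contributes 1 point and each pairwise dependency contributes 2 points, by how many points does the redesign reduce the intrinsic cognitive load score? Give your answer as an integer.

Original: 7 × 1 + 5 × 2 = 7 + 10 = 17.
Redesigned: 6 × 1 + 2 × 2 = 6 + 4 = 10.
Reduction = 17 − 10 = 7.

7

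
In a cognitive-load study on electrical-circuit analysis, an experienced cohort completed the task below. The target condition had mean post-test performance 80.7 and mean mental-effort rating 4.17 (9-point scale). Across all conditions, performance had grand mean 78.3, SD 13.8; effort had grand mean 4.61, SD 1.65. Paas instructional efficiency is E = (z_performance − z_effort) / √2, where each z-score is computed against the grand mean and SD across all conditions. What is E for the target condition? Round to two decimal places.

0.31

z_performance = (80.7 − 78.3) / 13.8 = 2.4000 / 13.8 = 0.1739.
z_effort = (4.17 − 4.61) / 1.65 = -0.4400 / 1.65 = -0.2667.
z_P − z_E = 0.1739 − (-0.2667) = 0.4406.
E = 0.4406 / √2 = 0.4406 / 1.41421 = 0.3116 ≈ 0.31.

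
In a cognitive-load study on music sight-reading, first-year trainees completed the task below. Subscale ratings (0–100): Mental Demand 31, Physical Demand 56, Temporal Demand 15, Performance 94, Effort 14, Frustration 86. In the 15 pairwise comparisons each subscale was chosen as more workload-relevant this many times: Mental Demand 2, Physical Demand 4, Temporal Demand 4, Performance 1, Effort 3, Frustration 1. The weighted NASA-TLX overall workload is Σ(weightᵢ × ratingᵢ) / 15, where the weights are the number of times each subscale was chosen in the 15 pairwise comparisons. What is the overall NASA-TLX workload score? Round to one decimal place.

37.9

The tallies are the weights (they sum to 15).
Weighted sum = 2·31 + 4·56 + 4·15 + 1·94 + 3·14 + 1·86
            = 62 + 224 + 60 + 94 + 42 + 86 = 568.
Overall workload = 568 / 15 = 37.8667 ≈ 37.9.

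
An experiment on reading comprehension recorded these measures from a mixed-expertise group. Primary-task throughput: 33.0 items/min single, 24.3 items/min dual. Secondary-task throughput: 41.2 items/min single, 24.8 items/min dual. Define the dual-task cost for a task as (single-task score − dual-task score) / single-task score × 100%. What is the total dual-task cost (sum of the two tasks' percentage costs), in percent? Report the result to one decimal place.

66.2

Primary cost = (33.0 − 24.3) / 33.0 × 100% = 26.3636%.
Secondary cost = (41.2 − 24.8) / 41.2 × 100% = 39.8058%.
Total = 26.3636% + 39.8058% = 66.1694% ≈ 66.2%.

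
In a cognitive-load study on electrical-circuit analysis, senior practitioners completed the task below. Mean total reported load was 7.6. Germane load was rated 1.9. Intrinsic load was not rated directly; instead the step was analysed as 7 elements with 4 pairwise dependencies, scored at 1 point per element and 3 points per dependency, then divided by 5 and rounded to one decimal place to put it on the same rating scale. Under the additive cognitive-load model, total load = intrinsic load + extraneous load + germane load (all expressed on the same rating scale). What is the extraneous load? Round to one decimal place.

Intrinsic (element-interactivity): (7 × 1 + 4 × 3) / 5 = 19 / 5 = 3.8000 → 3.8.
extraneous load = total − intrinsic − germane
             = 7.6 − 3.8 − 1.9 = 1.9.

1.9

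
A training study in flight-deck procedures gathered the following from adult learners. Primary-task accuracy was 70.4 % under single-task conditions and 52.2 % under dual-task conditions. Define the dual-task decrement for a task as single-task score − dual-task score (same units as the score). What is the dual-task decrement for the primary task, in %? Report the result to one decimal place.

Decrement = 70.4 − 52.2 = 18.2000 % ≈ 18.2 %.

18.2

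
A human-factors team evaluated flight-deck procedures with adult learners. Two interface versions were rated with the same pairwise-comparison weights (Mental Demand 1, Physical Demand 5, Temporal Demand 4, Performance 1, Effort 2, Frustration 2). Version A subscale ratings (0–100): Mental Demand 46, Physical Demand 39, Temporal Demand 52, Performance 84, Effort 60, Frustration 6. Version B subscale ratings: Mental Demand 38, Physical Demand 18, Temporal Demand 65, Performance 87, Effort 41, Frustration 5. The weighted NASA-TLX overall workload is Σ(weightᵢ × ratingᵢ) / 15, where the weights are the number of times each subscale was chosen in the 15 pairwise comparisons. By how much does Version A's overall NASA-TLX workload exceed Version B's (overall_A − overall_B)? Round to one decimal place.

6.5

Version A weighted sum = 1·46 + 5·39 + 4·52 + 1·84 + 2·60 + 2·6 = 46 + 195 + 208 + 84 + 120 + 12 = 665; overall_A = 665/15 = 44.3333.
Version B weighted sum = 1·38 + 5·18 + 4·65 + 1·87 + 2·41 + 2·5 = 38 + 90 + 260 + 87 + 82 + 10 = 567; overall_B = 567/15 = 37.8000.
Difference = 44.3333 − 37.8000 = 6.5333 ≈ 6.5.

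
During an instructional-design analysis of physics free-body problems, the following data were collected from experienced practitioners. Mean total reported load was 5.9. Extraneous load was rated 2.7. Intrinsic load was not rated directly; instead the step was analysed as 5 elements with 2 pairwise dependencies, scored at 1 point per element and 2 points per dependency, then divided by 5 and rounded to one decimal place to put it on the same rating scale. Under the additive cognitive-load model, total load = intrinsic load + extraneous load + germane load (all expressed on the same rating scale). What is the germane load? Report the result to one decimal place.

Intrinsic (element-interactivity): (5 × 1 + 2 × 2) / 5 = 9 / 5 = 1.8000 → 1.8.
germane load = total − intrinsic − extraneous
             = 5.9 − 1.8 − 2.7 = 1.4.

1.4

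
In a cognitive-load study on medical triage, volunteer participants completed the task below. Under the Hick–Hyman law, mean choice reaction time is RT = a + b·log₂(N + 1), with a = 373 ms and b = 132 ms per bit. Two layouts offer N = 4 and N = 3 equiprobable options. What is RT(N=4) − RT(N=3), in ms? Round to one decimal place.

RT(4) = 373 + 132·log₂(5) = 373 + 132·2.3219 = 679.4908 ms.
RT(3) = 373 + 132·log₂(4) = 373 + 132·2.0000 = 637.0000 ms.
Difference = 679.4908 − 637.0000 = 42.4908 ≈ 42.5 ms.

42.5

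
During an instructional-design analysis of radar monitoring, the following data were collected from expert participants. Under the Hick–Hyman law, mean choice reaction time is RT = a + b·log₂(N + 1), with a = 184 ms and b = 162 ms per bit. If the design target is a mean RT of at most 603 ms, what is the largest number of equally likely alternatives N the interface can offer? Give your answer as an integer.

5

Set 184 + 162·log₂(N + 1) ≤ 603.
log₂(N + 1) ≤ (603 − 184) / 162 = 2.5864.
N + 1 ≤ 2^2.5864 = 6.0060.
N ≤ 5.0060, so the largest integer N is 5.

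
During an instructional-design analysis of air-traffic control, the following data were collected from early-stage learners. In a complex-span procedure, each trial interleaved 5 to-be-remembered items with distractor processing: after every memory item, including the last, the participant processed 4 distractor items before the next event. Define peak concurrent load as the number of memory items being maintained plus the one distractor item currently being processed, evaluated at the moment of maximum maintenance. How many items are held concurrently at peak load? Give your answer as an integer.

Maintenance is greatest during the distractor(s) after memory item 5: all 5 memory items are being held.
One distractor item is concurrently being processed.
Peak concurrent load = 5 + 1 = 6 items.

6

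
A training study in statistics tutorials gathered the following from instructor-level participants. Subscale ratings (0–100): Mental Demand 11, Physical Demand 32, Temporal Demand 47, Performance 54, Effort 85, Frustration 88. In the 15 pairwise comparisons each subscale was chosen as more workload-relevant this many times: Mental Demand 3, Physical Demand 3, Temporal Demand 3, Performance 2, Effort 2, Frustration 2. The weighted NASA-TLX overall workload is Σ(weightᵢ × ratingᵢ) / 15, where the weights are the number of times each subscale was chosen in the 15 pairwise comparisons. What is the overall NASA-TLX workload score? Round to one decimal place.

The tallies are the weights (they sum to 15).
Weighted sum = 3·11 + 3·32 + 3·47 + 2·54 + 2·85 + 2·88
            = 33 + 96 + 141 + 108 + 170 + 176 = 724.
Overall workload = 724 / 15 = 48.2667 ≈ 48.3.

48.3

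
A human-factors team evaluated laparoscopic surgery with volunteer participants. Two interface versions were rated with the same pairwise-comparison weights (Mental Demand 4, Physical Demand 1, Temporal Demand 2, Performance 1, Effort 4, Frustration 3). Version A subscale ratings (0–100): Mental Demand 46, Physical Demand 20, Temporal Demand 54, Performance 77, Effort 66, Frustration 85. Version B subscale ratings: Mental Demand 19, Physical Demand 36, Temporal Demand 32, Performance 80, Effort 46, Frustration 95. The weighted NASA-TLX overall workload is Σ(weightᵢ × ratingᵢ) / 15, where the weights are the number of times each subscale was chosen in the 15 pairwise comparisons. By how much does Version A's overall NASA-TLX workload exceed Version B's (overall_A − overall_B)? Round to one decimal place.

12.2

Version A weighted sum = 4·46 + 1·20 + 2·54 + 1·77 + 4·66 + 3·85 = 184 + 20 + 108 + 77 + 264 + 255 = 908; overall_A = 908/15 = 60.5333.
Version B weighted sum = 4·19 + 1·36 + 2·32 + 1·80 + 4·46 + 3·95 = 76 + 36 + 64 + 80 + 184 + 285 = 725; overall_B = 725/15 = 48.3333.
Difference = 60.5333 − 48.3333 = 12.2000 ≈ 12.2.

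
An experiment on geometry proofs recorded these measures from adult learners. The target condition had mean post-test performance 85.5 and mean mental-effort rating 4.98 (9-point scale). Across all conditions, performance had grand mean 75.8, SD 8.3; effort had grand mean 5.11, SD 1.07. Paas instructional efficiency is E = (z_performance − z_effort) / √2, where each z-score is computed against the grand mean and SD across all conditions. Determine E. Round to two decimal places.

z_performance = (85.5 − 75.8) / 8.3 = 9.7000 / 8.3 = 1.1687.
z_effort = (4.98 − 5.11) / 1.07 = -0.1300 / 1.07 = -0.1215.
z_P − z_E = 1.1687 − (-0.1215) = 1.2902.
E = 1.2902 / √2 = 1.2902 / 1.41421 = 0.9123 ≈ 0.91.

0.91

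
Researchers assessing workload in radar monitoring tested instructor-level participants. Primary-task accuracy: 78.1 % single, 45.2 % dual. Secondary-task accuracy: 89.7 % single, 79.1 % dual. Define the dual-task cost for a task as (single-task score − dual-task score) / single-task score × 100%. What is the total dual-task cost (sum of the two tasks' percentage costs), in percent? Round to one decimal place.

53.9

Primary cost = (78.1 − 45.2) / 78.1 × 100% = 42.1255%.
Secondary cost = (89.7 − 79.1) / 89.7 × 100% = 11.8172%.
Total = 42.1255% + 11.8172% = 53.9427% ≈ 53.9%.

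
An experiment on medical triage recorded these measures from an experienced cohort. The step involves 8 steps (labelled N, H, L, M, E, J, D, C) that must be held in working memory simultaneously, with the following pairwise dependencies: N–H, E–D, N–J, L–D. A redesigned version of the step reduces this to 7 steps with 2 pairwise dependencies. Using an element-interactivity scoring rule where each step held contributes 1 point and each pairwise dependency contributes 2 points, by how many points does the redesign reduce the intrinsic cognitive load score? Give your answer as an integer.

Original: 8 × 1 + 4 × 2 = 8 + 8 = 16.
Redesigned: 7 × 1 + 2 × 2 = 7 + 4 = 11.
Reduction = 16 − 11 = 5.

5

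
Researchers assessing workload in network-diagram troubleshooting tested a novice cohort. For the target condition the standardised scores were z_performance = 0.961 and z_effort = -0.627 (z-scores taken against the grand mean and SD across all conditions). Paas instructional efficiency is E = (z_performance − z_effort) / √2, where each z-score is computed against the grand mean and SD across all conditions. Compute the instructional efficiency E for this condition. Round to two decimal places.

z_P − z_E = 0.961 − (-0.627) = 1.5880.
E = 1.5880 / √2 = 1.5880 / 1.41421 = 1.1229 ≈ 1.12.

1.12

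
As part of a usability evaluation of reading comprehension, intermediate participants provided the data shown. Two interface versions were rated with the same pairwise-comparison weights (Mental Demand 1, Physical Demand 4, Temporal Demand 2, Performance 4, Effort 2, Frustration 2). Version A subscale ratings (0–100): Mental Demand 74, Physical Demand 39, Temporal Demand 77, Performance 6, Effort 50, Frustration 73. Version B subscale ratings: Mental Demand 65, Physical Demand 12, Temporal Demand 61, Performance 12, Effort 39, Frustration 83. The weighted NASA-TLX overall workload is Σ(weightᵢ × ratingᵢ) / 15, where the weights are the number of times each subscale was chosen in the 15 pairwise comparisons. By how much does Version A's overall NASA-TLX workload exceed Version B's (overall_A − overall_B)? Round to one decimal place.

Version A weighted sum = 1·74 + 4·39 + 2·77 + 4·6 + 2·50 + 2·73 = 74 + 156 + 154 + 24 + 100 + 146 = 654; overall_A = 654/15 = 43.6000.
Version B weighted sum = 1·65 + 4·12 + 2·61 + 4·12 + 2·39 + 2·83 = 65 + 48 + 122 + 48 + 78 + 166 = 527; overall_B = 527/15 = 35.1333.
Difference = 43.6000 − 35.1333 = 8.4667 ≈ 8.5.

8.5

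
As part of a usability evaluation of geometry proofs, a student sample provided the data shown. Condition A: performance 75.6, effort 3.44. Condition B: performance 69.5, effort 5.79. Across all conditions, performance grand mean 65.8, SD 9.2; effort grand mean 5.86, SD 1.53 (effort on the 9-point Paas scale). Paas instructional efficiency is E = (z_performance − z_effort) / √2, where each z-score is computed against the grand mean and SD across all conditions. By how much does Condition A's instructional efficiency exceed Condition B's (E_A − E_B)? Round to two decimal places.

Condition A: z_P = (75.6 − 65.8)/9.2 = 1.0652; z_E = (3.44 − 5.86)/1.53 = -1.5817; E_A = (1.0652 − (-1.5817))/√2 = 1.8716.
Condition B: z_P = (69.5 − 65.8)/9.2 = 0.4022; z_E = (5.79 − 5.86)/1.53 = -0.0458; E_B = (0.4022 − (-0.0458))/√2 = 0.3168.
E_A − E_B = 1.8716 − 0.3168 = 1.5548 ≈ 1.55.

1.55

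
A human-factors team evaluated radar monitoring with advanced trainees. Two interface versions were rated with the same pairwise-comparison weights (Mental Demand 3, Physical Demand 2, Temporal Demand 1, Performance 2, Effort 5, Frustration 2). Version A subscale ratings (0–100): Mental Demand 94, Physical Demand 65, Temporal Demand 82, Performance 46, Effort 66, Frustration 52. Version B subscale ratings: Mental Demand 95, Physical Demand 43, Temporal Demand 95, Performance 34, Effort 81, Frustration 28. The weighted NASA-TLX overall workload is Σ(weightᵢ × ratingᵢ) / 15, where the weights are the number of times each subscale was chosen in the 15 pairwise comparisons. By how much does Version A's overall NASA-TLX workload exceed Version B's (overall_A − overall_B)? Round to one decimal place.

Version A weighted sum = 3·94 + 2·65 + 1·82 + 2·46 + 5·66 + 2·52 = 282 + 130 + 82 + 92 + 330 + 104 = 1020; overall_A = 1020/15 = 68.0000.
Version B weighted sum = 3·95 + 2·43 + 1·95 + 2·34 + 5·81 + 2·28 = 285 + 86 + 95 + 68 + 405 + 56 = 995; overall_B = 995/15 = 66.3333.
Difference = 68.0000 − 66.3333 = 1.6667 ≈ 1.7.

1.7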